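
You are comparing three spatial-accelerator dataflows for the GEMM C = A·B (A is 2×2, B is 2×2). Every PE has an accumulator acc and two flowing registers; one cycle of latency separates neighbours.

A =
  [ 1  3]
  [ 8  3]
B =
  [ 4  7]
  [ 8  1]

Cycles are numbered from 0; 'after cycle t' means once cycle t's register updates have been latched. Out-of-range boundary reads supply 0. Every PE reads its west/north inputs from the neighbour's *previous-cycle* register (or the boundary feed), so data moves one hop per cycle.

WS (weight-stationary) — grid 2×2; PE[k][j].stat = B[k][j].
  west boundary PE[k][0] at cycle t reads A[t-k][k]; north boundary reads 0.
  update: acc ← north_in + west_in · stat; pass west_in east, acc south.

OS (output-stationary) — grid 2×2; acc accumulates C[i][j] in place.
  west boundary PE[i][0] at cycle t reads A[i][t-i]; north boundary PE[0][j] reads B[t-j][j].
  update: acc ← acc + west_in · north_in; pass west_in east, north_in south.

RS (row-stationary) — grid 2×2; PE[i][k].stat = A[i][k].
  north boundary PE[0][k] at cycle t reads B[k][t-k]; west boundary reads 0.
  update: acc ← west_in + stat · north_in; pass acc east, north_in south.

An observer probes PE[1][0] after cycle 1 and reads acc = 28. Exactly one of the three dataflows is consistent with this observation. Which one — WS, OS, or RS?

dataflow = WS

— WS: 2×2; PE[1][0] trace:
  c0 r1c0: 0 / 0 / 0
  c1 r1c0: 28 / 3 / 28
— OS: 2×2; PE[1][0] trace:
  c0 r1c0: 0 / 0 / 0
  c1 r1c0: 32 / 8 / 4
— RS: 2×2; PE[1][0] trace:
  c0 r1c0: 0 / 0 / 0
  c1 r1c0: 32 / 32 / 4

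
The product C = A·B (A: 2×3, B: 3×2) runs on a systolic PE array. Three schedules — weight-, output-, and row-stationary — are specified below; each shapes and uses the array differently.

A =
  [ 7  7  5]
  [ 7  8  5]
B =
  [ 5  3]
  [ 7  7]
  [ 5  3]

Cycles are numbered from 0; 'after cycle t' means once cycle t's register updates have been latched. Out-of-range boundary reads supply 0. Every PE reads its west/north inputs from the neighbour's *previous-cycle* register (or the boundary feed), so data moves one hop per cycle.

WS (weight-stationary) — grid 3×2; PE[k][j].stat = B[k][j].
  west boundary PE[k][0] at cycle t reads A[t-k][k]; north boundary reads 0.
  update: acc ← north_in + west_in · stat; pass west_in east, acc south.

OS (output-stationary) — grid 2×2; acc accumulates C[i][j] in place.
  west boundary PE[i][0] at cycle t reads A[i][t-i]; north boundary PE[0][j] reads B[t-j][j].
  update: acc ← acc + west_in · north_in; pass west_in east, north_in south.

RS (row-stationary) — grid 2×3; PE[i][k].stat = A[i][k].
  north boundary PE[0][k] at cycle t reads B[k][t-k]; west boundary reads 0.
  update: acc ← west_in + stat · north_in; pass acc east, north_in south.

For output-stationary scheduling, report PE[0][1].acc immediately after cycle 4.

OS 2×2: PE[0][1] cycle-by-cycle (with neighbour feeds):
  after 0 — PE[0][0] acc=35, pass-E 7, pass-S 5
  after 0 — PE[0][1] acc=0, pass-E 0, pass-S 0
  after 1 — PE[0][0] acc=84, pass-E 7, pass-S 7
  after 1 — PE[0][1] acc=21, pass-E 7, pass-S 3
  after 2 — PE[0][0] acc=109, pass-E 5, pass-S 5
  after 2 — PE[0][1] acc=70, pass-E 7, pass-S 7
  after 3 — PE[0][0] acc=109, pass-E 0, pass-S 0
  after 3 — PE[0][1] acc=85, pass-E 5, pass-S 3
  after 4 — PE[0][0] acc=109, pass-E 0, pass-S 0
  after 4 — PE[0][1] acc=85, pass-E 0, pass-S 0

PE[0][1].acc = 85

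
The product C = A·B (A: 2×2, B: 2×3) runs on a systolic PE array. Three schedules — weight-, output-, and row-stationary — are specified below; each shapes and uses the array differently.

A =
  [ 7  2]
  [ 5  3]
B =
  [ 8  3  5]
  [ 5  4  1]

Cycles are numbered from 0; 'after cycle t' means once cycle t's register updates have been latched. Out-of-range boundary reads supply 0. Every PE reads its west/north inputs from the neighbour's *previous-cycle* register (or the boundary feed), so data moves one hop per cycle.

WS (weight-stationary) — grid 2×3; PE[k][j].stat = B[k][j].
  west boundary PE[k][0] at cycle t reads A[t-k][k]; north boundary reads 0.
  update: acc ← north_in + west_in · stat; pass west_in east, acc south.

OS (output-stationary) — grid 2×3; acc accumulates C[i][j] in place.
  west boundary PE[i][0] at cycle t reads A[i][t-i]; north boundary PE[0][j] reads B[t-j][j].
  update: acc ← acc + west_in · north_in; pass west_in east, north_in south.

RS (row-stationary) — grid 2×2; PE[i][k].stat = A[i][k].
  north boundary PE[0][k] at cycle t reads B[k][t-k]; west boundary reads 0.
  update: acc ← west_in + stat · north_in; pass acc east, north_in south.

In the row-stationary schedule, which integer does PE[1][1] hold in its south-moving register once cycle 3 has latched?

register = 4

RS on a 2×2 grid — tracing PE[1][1] and its feeders:
  after 0 — PE[0][1] acc=0, pass-E 0, pass-S 0
  after 0 — PE[1][0] acc=0, pass-E 0, pass-S 0
  after 0 — PE[1][1] acc=0, pass-E 0, pass-S 0
  after 1 — PE[0][1] acc=66, pass-E 66, pass-S 5
  after 1 — PE[1][0] acc=40, pass-E 40, pass-S 8
  after 1 — PE[1][1] acc=0, pass-E 0, pass-S 0
  after 2 — PE[0][1] acc=29, pass-E 29, pass-S 4
  after 2 — PE[1][0] acc=15, pass-E 15, pass-S 3
  after 2 — PE[1][1] acc=55, pass-E 55, pass-S 5
  after 3 — PE[0][1] acc=37, pass-E 37, pass-S 1
  after 3 — PE[1][0] acc=25, pass-E 25, pass-S 5
  after 3 — PE[1][1] acc=27, pass-E 27, pass-S 4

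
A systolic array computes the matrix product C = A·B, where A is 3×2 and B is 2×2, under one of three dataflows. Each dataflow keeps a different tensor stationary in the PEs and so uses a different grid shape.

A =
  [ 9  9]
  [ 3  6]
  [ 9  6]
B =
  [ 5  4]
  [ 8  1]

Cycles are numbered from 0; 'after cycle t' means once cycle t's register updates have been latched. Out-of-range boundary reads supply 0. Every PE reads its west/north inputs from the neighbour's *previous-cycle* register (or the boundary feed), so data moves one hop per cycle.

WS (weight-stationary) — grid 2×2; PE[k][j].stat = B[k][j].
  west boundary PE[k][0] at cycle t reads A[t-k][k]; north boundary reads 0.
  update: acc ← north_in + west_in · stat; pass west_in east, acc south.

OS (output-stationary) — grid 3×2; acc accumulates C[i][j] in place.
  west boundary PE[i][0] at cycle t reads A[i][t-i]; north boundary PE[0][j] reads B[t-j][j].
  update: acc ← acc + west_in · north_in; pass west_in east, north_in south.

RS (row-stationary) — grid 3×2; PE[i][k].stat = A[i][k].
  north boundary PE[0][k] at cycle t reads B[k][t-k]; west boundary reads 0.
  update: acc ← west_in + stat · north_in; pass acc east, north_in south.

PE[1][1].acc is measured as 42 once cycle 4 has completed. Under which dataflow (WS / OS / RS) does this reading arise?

Under WS (2×2), PE[1][1]:
  t=0 PE[1][1]: acc=0 h=0 v=0
  t=1 PE[1][1]: acc=0 h=0 v=0
  t=2 PE[1][1]: acc=45 h=9 v=45
  t=3 PE[1][1]: acc=18 h=6 v=18
  t=4 PE[1][1]: acc=42 h=6 v=42
Under OS (3×2), PE[1][1]:
  t=0 PE[1][1]: acc=0 h=0 v=0
  t=1 PE[1][1]: acc=0 h=0 v=0
  t=2 PE[1][1]: acc=12 h=3 v=4
  t=3 PE[1][1]: acc=18 h=6 v=1
  t=4 PE[1][1]: acc=18 h=0 v=0
Under RS (3×2), PE[1][1]:
  t=0 PE[1][1]: acc=0 h=0 v=0
  t=1 PE[1][1]: acc=0 h=0 v=0
  t=2 PE[1][1]: acc=63 h=63 v=8
  t=3 PE[1][1]: acc=18 h=18 v=1
  t=4 PE[1][1]: acc=0 h=0 v=0

dataflow = WS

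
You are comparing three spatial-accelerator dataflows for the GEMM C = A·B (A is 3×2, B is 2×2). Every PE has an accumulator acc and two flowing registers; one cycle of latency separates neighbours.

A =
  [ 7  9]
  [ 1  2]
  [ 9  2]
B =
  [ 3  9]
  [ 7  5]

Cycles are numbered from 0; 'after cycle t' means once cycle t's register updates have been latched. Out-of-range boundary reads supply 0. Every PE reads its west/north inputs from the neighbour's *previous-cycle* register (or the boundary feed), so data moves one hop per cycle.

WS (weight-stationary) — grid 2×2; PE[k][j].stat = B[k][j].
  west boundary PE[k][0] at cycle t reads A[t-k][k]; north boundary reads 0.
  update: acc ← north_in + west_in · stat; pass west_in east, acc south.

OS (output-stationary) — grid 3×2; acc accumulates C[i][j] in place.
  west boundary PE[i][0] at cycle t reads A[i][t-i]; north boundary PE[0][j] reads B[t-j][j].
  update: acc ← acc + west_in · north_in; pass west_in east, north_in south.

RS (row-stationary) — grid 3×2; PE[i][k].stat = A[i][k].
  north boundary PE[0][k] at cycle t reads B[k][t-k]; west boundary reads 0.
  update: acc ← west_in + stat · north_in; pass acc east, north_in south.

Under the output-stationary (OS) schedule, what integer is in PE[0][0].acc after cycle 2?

PE[0][0].acc = 84

OS on a 3×2 grid — tracing PE[0][0] and its feeders:
  0: (0,0).acc=21  regs=<7,3>
  1: (0,0).acc=84  regs=<9,7>
  2: (0,0).acc=84  regs=<0,0>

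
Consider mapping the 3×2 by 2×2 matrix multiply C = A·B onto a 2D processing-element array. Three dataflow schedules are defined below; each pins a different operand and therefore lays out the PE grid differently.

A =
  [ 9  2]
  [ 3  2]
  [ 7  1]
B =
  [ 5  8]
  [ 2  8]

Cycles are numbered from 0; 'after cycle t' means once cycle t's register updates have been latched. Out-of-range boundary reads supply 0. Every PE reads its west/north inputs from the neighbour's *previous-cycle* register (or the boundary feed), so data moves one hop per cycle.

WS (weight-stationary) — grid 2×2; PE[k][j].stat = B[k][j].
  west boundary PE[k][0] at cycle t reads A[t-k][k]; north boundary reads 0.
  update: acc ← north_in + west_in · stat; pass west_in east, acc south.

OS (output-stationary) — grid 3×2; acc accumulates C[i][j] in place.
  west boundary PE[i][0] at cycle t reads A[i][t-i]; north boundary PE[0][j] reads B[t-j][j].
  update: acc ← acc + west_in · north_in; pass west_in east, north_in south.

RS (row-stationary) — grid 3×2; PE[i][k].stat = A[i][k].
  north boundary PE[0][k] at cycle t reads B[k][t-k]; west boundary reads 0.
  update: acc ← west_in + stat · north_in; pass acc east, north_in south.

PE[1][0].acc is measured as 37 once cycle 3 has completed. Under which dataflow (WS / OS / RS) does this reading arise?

— WS: 2×2; PE[1][0] trace:
  [0] (1,0) acc=0 (h:0 v:0)
  [1] (1,0) acc=49 (h:2 v:49)
  [2] (1,0) acc=19 (h:2 v:19)
  [3] (1,0) acc=37 (h:1 v:37)
— OS: 3×2; PE[1][0] trace:
  [0] (1,0) acc=0 (h:0 v:0)
  [1] (1,0) acc=15 (h:3 v:5)
  [2] (1,0) acc=19 (h:2 v:2)
  [3] (1,0) acc=19 (h:0 v:0)
— RS: 3×2; PE[1][0] trace:
  [0] (1,0) acc=0 (h:0 v:0)
  [1] (1,0) acc=15 (h:15 v:5)
  [2] (1,0) acc=24 (h:24 v:8)
  [3] (1,0) acc=0 (h:0 v:0)

dataflow = WS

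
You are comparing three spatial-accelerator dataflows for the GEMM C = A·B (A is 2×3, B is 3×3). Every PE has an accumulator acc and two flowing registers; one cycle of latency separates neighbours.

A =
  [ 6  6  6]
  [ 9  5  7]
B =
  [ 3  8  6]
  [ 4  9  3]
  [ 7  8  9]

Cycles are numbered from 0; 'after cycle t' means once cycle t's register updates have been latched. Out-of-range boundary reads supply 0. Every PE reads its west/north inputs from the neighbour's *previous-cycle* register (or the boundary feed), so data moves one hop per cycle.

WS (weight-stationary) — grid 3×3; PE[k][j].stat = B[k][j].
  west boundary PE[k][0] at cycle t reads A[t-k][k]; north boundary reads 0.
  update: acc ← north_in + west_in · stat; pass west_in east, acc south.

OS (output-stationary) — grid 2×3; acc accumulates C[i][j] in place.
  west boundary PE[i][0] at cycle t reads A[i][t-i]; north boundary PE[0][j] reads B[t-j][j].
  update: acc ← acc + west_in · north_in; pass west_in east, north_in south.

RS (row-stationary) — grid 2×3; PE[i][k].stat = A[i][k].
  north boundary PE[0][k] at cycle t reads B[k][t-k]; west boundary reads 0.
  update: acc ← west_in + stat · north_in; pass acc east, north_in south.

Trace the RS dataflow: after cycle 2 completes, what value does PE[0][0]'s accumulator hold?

RS (2×3). Following PE[0][0] plus its west/north inputs:
  after 0 — PE[0][0] acc=18, pass-E 18, pass-S 3
  after 1 — PE[0][0] acc=48, pass-E 48, pass-S 8
  after 2 — PE[0][0] acc=36, pass-E 36, pass-S 6

PE[0][0].acc = 36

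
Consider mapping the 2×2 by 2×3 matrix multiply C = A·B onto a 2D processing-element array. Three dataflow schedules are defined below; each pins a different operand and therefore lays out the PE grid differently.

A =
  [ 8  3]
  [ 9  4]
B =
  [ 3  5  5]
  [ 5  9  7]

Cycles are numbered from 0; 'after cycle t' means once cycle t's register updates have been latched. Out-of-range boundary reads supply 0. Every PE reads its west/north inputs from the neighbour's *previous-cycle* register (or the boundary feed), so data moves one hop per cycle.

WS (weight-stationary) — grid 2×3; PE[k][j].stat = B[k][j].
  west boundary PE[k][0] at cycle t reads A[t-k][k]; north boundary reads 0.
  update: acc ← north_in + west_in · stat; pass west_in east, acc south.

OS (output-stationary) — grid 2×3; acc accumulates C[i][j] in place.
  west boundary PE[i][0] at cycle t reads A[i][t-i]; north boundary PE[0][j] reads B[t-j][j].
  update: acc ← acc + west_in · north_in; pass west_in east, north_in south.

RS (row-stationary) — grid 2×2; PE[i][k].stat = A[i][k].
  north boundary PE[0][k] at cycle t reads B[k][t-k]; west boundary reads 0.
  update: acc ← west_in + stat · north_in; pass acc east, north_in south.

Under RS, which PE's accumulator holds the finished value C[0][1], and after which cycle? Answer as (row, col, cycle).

RS — PE[0][1] is where C[0][1] collects:
  step 0 · PE0,1: acc=0; fwd→0 fwd↓0
  step 1 · PE0,1: acc=39; fwd→39 fwd↓5
  step 2 · PE0,1: acc=67; fwd→67 fwd↓9

(row, col, cycle) = (0, 1, 2)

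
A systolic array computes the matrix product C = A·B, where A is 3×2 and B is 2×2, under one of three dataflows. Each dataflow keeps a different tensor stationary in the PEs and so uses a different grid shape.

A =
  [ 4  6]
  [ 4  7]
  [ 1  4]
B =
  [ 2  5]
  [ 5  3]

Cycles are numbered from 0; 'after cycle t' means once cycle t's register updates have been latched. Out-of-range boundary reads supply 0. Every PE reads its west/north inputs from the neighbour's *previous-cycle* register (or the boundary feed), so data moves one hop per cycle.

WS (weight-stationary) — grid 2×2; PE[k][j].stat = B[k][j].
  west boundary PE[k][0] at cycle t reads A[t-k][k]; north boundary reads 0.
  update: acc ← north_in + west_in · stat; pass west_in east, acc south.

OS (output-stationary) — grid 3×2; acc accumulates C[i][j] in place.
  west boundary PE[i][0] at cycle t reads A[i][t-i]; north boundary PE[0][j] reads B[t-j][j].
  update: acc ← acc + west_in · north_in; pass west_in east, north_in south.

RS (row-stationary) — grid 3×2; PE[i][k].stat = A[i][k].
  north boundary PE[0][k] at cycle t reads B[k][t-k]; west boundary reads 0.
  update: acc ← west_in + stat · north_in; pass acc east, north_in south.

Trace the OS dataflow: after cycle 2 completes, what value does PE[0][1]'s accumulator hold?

PE[0][1].acc = 38

OS (3×2). Following PE[0][1] plus its west/north inputs:
  0: (0,0).acc=8  regs=<4,2>
  0: (0,1).acc=0  regs=<0,0>
  1: (0,0).acc=38  regs=<6,5>
  1: (0,1).acc=20  regs=<4,5>
  2: (0,0).acc=38  regs=<0,0>
  2: (0,1).acc=38  regs=<6,3>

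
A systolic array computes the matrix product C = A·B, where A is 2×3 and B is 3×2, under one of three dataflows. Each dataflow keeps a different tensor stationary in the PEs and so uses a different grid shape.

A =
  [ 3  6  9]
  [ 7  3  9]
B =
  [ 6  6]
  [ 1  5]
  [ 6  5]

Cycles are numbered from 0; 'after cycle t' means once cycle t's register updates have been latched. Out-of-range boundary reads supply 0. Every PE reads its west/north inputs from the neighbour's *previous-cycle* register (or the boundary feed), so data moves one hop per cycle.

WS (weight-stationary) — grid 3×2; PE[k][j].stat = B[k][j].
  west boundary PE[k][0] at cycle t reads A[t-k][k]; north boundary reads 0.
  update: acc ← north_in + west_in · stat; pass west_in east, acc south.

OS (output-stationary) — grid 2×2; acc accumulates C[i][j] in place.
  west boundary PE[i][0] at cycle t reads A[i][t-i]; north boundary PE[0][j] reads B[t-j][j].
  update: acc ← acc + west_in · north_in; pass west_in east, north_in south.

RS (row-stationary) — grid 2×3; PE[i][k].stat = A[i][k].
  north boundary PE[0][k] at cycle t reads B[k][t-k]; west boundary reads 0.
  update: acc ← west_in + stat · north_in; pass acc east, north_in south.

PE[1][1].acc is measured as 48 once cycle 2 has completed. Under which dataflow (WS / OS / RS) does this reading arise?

Under WS (3×2), PE[1][1]:
  0: (1,1).acc=0  regs=<0,0>
  1: (1,1).acc=0  regs=<0,0>
  2: (1,1).acc=48  regs=<6,48>
Under OS (2×2), PE[1][1]:
  0: (1,1).acc=0  regs=<0,0>
  1: (1,1).acc=0  regs=<0,0>
  2: (1,1).acc=42  regs=<7,6>
Under RS (2×3), PE[1][1]:
  0: (1,1).acc=0  regs=<0,0>
  1: (1,1).acc=0  regs=<0,0>
  2: (1,1).acc=45  regs=<45,1>

dataflow = WS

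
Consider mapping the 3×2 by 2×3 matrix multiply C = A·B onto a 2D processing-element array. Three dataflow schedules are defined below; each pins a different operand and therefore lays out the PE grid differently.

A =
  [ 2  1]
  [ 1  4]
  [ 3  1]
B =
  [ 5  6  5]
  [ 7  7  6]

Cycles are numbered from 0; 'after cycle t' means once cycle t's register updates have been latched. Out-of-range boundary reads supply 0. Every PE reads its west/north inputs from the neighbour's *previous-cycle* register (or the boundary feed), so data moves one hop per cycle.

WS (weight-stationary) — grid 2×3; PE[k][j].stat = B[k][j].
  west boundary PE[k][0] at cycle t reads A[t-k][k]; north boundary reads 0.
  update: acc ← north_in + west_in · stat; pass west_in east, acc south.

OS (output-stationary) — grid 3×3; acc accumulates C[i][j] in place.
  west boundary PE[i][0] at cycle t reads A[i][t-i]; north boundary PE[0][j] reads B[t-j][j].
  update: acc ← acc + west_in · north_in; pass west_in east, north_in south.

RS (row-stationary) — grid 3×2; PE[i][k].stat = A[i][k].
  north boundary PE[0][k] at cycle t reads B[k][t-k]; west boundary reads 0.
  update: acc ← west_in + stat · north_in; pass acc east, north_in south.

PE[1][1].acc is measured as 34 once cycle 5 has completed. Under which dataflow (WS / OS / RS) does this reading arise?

— WS: 2×3; PE[1][1] trace:
  step 0 · PE1,1: acc=0; fwd→0 fwd↓0
  step 1 · PE1,1: acc=0; fwd→0 fwd↓0
  step 2 · PE1,1: acc=19; fwd→1 fwd↓19
  step 3 · PE1,1: acc=34; fwd→4 fwd↓34
  step 4 · PE1,1: acc=25; fwd→1 fwd↓25
  step 5 · PE1,1: acc=0; fwd→0 fwd↓0
— OS: 3×3; PE[1][1] trace:
  step 0 · PE1,1: acc=0; fwd→0 fwd↓0
  step 1 · PE1,1: acc=0; fwd→0 fwd↓0
  step 2 · PE1,1: acc=6; fwd→1 fwd↓6
  step 3 · PE1,1: acc=34; fwd→4 fwd↓7
  step 4 · PE1,1: acc=34; fwd→0 fwd↓0
  step 5 · PE1,1: acc=34; fwd→0 fwd↓0
— RS: 3×2; PE[1][1] trace:
  step 0 · PE1,1: acc=0; fwd→0 fwd↓0
  step 1 · PE1,1: acc=0; fwd→0 fwd↓0
  step 2 · PE1,1: acc=33; fwd→33 fwd↓7
  step 3 · PE1,1: acc=34; fwd→34 fwd↓7
  step 4 · PE1,1: acc=29; fwd→29 fwd↓6
  step 5 · PE1,1: acc=0; fwd→0 fwd↓0

dataflow = OS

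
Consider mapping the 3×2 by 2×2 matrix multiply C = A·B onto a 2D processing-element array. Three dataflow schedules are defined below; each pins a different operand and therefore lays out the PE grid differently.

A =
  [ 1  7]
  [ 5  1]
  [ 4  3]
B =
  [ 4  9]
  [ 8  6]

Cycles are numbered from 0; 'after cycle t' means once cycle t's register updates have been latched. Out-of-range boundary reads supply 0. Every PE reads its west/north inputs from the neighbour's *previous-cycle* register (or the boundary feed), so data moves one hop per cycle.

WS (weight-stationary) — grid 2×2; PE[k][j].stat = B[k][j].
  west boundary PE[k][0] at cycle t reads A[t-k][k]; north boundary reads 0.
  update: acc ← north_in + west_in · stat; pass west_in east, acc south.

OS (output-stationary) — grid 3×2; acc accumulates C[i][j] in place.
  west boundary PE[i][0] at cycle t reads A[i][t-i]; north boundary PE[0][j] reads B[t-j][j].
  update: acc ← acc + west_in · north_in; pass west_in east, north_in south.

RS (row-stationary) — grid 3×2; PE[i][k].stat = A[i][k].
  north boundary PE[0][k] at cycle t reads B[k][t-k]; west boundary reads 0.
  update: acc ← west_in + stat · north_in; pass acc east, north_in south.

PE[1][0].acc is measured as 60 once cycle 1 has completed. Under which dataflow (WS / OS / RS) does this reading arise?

WS (2×2 grid), PE[1][0]:
  [0] (1,0) acc=0 (h:0 v:0)
  [1] (1,0) acc=60 (h:7 v:60)
OS (3×2 grid), PE[1][0]:
  [0] (1,0) acc=0 (h:0 v:0)
  [1] (1,0) acc=20 (h:5 v:4)
RS (3×2 grid), PE[1][0]:
  [0] (1,0) acc=0 (h:0 v:0)
  [1] (1,0) acc=20 (h:20 v:4)

dataflow = WS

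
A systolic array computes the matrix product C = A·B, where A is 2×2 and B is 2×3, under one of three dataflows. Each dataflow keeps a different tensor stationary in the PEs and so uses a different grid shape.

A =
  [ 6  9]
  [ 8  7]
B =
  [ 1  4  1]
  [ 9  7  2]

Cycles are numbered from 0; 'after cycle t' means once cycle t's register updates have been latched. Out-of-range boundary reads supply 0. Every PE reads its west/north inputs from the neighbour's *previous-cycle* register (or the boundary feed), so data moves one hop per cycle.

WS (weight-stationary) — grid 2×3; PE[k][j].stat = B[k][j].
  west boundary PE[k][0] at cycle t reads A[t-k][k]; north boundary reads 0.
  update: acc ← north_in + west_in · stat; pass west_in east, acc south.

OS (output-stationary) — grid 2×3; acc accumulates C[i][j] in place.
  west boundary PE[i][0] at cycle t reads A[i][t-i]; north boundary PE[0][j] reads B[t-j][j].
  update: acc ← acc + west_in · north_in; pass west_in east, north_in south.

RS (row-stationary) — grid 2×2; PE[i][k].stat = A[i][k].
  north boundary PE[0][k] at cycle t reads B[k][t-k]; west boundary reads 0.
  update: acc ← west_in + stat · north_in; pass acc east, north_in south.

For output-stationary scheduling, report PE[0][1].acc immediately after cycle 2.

PE[0][1].acc = 87

Tracing OS — 2×3 array, target PE[0][1]:
  @0  [0,0]  acc 6  |  →6  ↓1
  @0  [0,1]  acc 0  |  →0  ↓0
  @1  [0,0]  acc 87  |  →9  ↓9
  @1  [0,1]  acc 24  |  →6  ↓4
  @2  [0,0]  acc 87  |  →0  ↓0
  @2  [0,1]  acc 87  |  →9  ↓7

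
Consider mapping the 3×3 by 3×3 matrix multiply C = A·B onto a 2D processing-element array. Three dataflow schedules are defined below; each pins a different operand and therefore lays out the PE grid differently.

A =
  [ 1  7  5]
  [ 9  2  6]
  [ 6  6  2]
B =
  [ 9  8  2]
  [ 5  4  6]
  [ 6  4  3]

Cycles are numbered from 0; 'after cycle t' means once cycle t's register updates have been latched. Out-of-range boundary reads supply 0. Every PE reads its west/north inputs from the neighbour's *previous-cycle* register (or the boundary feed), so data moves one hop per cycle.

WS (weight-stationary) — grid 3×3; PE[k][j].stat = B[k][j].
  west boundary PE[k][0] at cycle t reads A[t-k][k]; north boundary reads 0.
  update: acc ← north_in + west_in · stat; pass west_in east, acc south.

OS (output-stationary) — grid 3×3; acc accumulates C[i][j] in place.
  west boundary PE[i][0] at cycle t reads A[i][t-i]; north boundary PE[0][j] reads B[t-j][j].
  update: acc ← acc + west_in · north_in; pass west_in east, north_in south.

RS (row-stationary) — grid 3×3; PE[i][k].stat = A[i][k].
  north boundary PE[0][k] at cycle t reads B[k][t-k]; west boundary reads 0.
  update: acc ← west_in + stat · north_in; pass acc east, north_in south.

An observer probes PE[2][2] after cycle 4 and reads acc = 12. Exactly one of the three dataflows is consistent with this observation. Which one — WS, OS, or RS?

WS (3×3 grid), PE[2][2]:
  t=0 PE[2][2]: acc=0 h=0 v=0
  t=1 PE[2][2]: acc=0 h=0 v=0
  t=2 PE[2][2]: acc=0 h=0 v=0
  t=3 PE[2][2]: acc=0 h=0 v=0
  t=4 PE[2][2]: acc=59 h=5 v=59
OS (3×3 grid), PE[2][2]:
  t=0 PE[2][2]: acc=0 h=0 v=0
  t=1 PE[2][2]: acc=0 h=0 v=0
  t=2 PE[2][2]: acc=0 h=0 v=0
  t=3 PE[2][2]: acc=0 h=0 v=0
  t=4 PE[2][2]: acc=12 h=6 v=2
RS (3×3 grid), PE[2][2]:
  t=0 PE[2][2]: acc=0 h=0 v=0
  t=1 PE[2][2]: acc=0 h=0 v=0
  t=2 PE[2][2]: acc=0 h=0 v=0
  t=3 PE[2][2]: acc=0 h=0 v=0
  t=4 PE[2][2]: acc=96 h=96 v=6

dataflow = OS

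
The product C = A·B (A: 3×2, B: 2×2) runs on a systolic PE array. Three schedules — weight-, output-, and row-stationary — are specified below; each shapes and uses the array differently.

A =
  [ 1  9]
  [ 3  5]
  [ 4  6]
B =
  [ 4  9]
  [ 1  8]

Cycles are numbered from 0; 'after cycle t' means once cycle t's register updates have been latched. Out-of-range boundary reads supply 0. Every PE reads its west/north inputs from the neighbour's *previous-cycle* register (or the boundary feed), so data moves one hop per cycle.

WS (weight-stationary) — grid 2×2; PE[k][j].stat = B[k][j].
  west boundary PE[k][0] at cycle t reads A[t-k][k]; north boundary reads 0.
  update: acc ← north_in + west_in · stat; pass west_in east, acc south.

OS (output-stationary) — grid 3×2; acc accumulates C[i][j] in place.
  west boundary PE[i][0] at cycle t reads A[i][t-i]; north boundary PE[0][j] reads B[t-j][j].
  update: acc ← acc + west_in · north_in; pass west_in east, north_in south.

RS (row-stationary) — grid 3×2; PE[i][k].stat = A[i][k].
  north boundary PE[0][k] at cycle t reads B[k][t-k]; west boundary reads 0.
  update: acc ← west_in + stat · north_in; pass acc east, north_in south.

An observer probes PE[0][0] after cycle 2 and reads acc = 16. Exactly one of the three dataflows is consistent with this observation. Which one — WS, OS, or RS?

dataflow = WS

WS (2×2 grid), PE[0][0]:
  c0 r0c0: 4 / 1 / 4
  c1 r0c0: 12 / 3 / 12
  c2 r0c0: 16 / 4 / 16
OS (3×2 grid), PE[0][0]:
  c0 r0c0: 4 / 1 / 4
  c1 r0c0: 13 / 9 / 1
  c2 r0c0: 13 / 0 / 0
RS (3×2 grid), PE[0][0]:
  c0 r0c0: 4 / 4 / 4
  c1 r0c0: 9 / 9 / 9
  c2 r0c0: 0 / 0 / 0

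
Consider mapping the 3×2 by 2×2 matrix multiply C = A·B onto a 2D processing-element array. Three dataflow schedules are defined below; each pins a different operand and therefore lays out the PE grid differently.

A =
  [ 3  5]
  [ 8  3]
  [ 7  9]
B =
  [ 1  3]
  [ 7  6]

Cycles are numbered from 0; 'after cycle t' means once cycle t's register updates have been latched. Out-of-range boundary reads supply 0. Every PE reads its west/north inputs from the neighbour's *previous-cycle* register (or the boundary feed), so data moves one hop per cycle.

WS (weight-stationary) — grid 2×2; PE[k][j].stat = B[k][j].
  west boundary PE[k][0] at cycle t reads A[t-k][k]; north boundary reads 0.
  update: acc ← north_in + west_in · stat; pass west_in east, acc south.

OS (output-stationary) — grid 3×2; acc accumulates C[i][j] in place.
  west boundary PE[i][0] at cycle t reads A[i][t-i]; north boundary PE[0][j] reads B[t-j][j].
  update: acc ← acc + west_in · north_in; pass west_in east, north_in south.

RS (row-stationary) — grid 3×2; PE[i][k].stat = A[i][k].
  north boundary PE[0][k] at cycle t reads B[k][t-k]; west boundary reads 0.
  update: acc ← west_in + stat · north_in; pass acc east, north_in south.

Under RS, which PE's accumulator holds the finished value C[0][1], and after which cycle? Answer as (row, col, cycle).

RS: C[0][1] accumulates in PE[0][1]:
  step 0 · PE0,1: acc=0; fwd→0 fwd↓0
  step 1 · PE0,1: acc=38; fwd→38 fwd↓7
  step 2 · PE0,1: acc=39; fwd→39 fwd↓6

(row, col, cycle) = (0, 1, 2)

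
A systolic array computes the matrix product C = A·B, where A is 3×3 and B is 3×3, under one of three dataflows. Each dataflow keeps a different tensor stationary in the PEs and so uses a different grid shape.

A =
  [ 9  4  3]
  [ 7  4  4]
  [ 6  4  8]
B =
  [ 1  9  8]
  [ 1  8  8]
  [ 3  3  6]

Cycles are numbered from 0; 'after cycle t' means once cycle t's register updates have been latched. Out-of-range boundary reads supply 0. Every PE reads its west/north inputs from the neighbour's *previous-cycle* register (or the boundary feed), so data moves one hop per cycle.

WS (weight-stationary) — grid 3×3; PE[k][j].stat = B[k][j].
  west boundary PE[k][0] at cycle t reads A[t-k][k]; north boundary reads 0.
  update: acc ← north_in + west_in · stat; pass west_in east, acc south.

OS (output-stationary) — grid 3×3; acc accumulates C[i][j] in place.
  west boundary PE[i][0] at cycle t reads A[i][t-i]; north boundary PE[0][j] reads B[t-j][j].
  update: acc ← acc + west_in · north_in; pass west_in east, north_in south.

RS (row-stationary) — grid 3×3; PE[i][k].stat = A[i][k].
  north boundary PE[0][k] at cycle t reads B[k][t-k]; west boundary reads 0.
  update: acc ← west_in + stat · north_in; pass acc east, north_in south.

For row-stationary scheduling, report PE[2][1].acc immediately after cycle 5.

RS (3×3). Following PE[2][1] plus its west/north inputs:
  @0  [1,1]  acc 0  |  →0  ↓0
  @0  [2,0]  acc 0  |  →0  ↓0
  @0  [2,1]  acc 0  |  →0  ↓0
  @1  [1,1]  acc 0  |  →0  ↓0
  @1  [2,0]  acc 0  |  →0  ↓0
  @1  [2,1]  acc 0  |  →0  ↓0
  @2  [1,1]  acc 11  |  →11  ↓1
  @2  [2,0]  acc 6  |  →6  ↓1
  @2  [2,1]  acc 0  |  →0  ↓0
  @3  [1,1]  acc 95  |  →95  ↓8
  @3  [2,0]  acc 54  |  →54  ↓9
  @3  [2,1]  acc 10  |  →10  ↓1
  @4  [1,1]  acc 88  |  →88  ↓8
  @4  [2,0]  acc 48  |  →48  ↓8
  @4  [2,1]  acc 86  |  →86  ↓8
  @5  [1,1]  acc 0  |  →0  ↓0
  @5  [2,0]  acc 0  |  →0  ↓0
  @5  [2,1]  acc 80  |  →80  ↓8

PE[2][1].acc = 80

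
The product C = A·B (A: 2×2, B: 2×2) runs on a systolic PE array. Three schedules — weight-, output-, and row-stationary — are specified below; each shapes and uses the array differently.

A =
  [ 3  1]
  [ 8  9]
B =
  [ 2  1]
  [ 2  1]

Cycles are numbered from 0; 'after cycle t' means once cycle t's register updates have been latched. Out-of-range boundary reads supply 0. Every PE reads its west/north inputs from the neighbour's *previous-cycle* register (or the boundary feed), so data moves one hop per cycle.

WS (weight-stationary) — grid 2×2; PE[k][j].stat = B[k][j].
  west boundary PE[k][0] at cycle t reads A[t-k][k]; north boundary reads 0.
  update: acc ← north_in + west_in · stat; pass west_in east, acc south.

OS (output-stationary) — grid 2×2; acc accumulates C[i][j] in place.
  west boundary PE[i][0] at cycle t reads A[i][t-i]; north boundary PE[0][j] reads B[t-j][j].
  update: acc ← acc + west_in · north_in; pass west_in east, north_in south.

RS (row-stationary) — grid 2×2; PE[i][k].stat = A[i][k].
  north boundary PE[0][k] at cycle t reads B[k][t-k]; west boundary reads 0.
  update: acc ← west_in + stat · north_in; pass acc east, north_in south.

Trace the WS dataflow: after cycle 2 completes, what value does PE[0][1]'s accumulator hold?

PE[0][1].acc = 8

Tracing WS — 2×2 array, target PE[0][1]:
  [0] (0,0) acc=6 (h:3 v:6)
  [0] (0,1) acc=0 (h:0 v:0)
  [1] (0,0) acc=16 (h:8 v:16)
  [1] (0,1) acc=3 (h:3 v:3)
  [2] (0,0) acc=0 (h:0 v:0)
  [2] (0,1) acc=8 (h:8 v:8)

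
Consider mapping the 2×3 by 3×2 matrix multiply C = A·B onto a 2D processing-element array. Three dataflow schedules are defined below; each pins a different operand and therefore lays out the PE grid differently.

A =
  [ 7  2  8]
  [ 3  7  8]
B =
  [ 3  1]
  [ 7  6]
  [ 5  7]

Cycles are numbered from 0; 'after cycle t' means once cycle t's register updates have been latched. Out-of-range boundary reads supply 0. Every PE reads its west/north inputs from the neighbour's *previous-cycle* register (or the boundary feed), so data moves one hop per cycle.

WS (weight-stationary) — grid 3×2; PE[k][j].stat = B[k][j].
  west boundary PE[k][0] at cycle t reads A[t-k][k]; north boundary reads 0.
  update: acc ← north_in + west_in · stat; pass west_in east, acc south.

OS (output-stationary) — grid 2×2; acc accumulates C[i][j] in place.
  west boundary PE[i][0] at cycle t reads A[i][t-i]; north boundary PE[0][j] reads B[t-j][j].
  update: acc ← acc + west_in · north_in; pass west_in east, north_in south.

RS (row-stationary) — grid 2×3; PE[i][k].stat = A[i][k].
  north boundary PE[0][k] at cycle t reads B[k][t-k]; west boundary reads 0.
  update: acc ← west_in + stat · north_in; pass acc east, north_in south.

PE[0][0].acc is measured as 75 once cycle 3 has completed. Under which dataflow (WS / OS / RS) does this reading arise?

WS [3×2] PE[0][0] across cycles:
  cycle 0: PE[0][0] → acc 21, east 7, south 21
  cycle 1: PE[0][0] → acc 9, east 3, south 9
  cycle 2: PE[0][0] → acc 0, east 0, south 0
  cycle 3: PE[0][0] → acc 0, east 0, south 0
OS [2×2] PE[0][0] across cycles:
  cycle 0: PE[0][0] → acc 21, east 7, south 3
  cycle 1: PE[0][0] → acc 35, east 2, south 7
  cycle 2: PE[0][0] → acc 75, east 8, south 5
  cycle 3: PE[0][0] → acc 75, east 0, south 0
RS [2×3] PE[0][0] across cycles:
  cycle 0: PE[0][0] → acc 21, east 21, south 3
  cycle 1: PE[0][0] → acc 7, east 7, south 1
  cycle 2: PE[0][0] → acc 0, east 0, south 0
  cycle 3: PE[0][0] → acc 0, east 0, south 0

dataflow = OS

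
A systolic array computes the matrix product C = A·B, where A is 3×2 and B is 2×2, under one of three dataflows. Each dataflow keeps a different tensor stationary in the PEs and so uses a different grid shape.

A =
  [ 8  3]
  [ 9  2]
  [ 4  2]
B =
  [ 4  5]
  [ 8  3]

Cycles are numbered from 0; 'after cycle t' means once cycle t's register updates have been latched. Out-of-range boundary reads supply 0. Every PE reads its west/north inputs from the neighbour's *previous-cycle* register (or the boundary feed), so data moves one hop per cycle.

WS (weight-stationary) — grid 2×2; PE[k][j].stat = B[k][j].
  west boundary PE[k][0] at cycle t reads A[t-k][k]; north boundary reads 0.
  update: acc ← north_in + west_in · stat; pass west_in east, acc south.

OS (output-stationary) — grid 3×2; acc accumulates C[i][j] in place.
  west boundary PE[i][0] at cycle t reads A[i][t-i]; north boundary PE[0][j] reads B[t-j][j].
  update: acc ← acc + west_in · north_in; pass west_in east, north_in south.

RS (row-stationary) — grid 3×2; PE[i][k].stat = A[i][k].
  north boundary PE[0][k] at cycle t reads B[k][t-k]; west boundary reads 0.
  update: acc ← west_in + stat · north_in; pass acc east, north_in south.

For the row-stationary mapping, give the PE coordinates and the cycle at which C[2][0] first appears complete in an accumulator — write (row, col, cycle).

(row, col, cycle) = (2, 1, 3)

RS: C[2][0] accumulates in PE[2][1]:
  [0] (2,1) acc=0 (h:0 v:0)
  [1] (2,1) acc=0 (h:0 v:0)
  [2] (2,1) acc=0 (h:0 v:0)
  [3] (2,1) acc=32 (h:32 v:8)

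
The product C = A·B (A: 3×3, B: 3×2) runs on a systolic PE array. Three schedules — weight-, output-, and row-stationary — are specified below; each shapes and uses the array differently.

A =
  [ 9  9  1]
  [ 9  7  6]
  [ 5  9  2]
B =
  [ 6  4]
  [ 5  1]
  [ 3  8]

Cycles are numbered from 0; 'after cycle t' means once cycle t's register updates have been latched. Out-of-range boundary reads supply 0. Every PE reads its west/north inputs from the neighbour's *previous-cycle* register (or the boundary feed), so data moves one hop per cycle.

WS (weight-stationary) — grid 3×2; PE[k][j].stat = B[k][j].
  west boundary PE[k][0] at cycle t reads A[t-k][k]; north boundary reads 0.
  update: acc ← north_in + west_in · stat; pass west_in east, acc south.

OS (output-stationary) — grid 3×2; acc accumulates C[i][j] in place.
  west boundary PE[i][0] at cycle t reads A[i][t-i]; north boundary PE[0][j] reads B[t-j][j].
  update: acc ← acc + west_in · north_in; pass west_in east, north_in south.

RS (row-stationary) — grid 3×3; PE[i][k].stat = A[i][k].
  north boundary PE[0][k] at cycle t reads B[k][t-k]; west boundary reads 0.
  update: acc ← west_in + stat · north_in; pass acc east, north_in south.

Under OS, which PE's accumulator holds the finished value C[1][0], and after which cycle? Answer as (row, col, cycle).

(row, col, cycle) = (1, 0, 3)

OS — PE[1][0] is where C[1][0] collects:
  t=0 PE[1][0]: acc=0 h=0 v=0
  t=1 PE[1][0]: acc=54 h=9 v=6
  t=2 PE[1][0]: acc=89 h=7 v=5
  t=3 PE[1][0]: acc=107 h=6 v=3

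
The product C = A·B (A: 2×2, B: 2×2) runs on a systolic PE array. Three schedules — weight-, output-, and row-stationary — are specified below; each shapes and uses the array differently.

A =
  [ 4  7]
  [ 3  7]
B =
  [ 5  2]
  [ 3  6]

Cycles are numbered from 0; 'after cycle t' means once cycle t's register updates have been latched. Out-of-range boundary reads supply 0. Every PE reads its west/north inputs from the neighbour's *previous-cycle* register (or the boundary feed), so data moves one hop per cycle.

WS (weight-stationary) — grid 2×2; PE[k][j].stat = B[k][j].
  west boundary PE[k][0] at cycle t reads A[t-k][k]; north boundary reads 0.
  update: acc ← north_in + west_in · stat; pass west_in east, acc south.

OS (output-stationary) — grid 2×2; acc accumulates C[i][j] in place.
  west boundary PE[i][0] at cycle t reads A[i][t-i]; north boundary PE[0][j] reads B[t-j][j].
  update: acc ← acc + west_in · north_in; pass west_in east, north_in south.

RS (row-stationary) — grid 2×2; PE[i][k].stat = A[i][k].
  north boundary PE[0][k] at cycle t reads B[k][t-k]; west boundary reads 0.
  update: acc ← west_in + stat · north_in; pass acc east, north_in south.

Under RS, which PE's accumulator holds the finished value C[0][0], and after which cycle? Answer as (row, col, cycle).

(row, col, cycle) = (0, 1, 1)

RS — PE[0][1] is where C[0][0] collects:
  after 0 — PE[0][1] acc=0, pass-E 0, pass-S 0
  after 1 — PE[0][1] acc=41, pass-E 41, pass-S 3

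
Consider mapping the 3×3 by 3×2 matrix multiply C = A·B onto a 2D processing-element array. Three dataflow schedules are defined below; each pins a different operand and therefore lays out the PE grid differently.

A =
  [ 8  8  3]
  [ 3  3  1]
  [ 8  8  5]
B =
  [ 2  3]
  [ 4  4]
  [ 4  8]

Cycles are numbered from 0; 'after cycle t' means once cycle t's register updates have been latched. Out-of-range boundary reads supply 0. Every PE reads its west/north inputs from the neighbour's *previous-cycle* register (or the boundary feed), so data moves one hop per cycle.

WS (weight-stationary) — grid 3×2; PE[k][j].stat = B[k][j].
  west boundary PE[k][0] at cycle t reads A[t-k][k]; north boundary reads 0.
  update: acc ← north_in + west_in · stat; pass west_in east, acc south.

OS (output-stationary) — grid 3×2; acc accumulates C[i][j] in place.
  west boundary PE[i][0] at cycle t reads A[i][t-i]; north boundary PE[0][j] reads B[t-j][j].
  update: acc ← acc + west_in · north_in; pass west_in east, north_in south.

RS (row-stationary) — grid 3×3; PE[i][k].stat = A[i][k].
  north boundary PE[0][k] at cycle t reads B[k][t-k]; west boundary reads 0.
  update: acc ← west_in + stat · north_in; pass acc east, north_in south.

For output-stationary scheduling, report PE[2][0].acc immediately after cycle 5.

PE[2][0].acc = 68

OS on a 3×2 grid — tracing PE[2][0] and its feeders:
  cycle 0: PE[1][0] → acc 0, east 0, south 0
  cycle 0: PE[2][0] → acc 0, east 0, south 0
  cycle 1: PE[1][0] → acc 6, east 3, south 2
  cycle 1: PE[2][0] → acc 0, east 0, south 0
  cycle 2: PE[1][0] → acc 18, east 3, south 4
  cycle 2: PE[2][0] → acc 16, east 8, south 2
  cycle 3: PE[1][0] → acc 22, east 1, south 4
  cycle 3: PE[2][0] → acc 48, east 8, south 4
  cycle 4: PE[1][0] → acc 22, east 0, south 0
  cycle 4: PE[2][0] → acc 68, east 5, south 4
  cycle 5: PE[1][0] → acc 22, east 0, south 0
  cycle 5: PE[2][0] → acc 68, east 0, south 0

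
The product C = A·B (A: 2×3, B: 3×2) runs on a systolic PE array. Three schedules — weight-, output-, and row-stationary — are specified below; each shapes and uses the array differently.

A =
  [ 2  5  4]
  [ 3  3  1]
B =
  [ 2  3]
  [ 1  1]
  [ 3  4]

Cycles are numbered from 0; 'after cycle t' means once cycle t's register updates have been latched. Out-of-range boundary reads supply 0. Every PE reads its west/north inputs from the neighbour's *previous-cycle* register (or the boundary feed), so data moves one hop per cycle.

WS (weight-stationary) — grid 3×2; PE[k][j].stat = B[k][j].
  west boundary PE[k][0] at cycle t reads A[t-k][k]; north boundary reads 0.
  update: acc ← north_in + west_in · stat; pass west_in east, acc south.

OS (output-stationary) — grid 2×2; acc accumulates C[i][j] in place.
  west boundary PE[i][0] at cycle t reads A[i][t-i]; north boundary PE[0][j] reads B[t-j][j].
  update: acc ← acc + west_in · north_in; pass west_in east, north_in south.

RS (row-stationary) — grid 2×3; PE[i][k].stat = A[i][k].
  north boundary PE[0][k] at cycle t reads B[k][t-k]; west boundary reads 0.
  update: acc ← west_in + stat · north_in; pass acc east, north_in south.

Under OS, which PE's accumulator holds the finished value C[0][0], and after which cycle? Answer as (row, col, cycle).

OS — PE[0][0] is where C[0][0] collects:
  [0] (0,0) acc=4 (h:2 v:2)
  [1] (0,0) acc=9 (h:5 v:1)
  [2] (0,0) acc=21 (h:4 v:3)

(row, col, cycle) = (0, 0, 2)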